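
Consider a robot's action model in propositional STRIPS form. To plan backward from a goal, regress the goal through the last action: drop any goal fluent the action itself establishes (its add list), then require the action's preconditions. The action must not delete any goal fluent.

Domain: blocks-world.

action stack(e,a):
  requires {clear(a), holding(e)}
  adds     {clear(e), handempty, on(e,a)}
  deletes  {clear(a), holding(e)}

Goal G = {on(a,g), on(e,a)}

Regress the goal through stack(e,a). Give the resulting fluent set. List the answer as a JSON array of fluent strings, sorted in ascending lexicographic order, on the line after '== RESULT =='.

Compute (G \ add) ∪ pre:
  G ∩ del = {}  (empty — regression defined)
  G \ add = {on(a,g), on(e,a)} \ {clear(e), handempty, on(e,a)} = {on(a,g)}
  ∪ pre   = {on(a,g)} ∪ {clear(a), holding(e)}
          = {clear(a), holding(e), on(a,g)}

== RESULT ==
["clear(a)", "holding(e)", "on(a,g)"]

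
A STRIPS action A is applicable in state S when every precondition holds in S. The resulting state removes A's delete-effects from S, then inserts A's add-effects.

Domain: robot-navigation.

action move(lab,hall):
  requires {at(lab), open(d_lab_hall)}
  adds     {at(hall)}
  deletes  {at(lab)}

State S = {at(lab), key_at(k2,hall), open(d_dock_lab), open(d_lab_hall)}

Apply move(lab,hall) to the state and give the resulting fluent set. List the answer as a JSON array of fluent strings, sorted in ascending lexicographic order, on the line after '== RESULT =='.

Progress:
  pre ⊆ S: {at(lab), open(d_lab_hall)} ⊆ S  — applicable
  S \ del = {key_at(k2,hall), open(d_dock_lab), open(d_lab_hall)}
  ∪ add   = {at(hall), key_at(k2,hall), open(d_dock_lab), open(d_lab_hall)}

== RESULT ==
["at(hall)", "key_at(k2,hall)", "open(d_dock_lab)", "open(d_lab_hall)"]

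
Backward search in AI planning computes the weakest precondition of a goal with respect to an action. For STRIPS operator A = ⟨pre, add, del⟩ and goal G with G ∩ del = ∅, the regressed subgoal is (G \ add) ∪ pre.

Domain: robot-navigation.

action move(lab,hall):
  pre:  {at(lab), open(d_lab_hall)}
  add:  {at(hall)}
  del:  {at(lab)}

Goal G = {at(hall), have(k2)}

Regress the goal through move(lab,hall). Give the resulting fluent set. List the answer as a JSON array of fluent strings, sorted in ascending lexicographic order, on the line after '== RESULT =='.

Compute (G \ add) ∪ pre:
  G ∩ del = {}  (empty — regression defined)
  G \ add = {at(hall), have(k2)} \ {at(hall)} = {have(k2)}
  ∪ pre   = {have(k2)} ∪ {at(lab), open(d_lab_hall)}
          = {at(lab), have(k2), open(d_lab_hall)}

== RESULT ==
["at(lab)", "have(k2)", "open(d_lab_hall)"]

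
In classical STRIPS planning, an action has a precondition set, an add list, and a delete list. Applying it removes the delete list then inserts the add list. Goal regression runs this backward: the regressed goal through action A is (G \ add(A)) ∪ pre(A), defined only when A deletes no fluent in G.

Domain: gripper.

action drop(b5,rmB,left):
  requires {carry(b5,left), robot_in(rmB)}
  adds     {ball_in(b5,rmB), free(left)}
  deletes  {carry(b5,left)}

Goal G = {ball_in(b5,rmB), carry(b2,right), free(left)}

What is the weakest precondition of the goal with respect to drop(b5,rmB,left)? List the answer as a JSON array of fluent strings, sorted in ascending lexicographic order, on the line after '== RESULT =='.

Compute (G \ add) ∪ pre:
  G ∩ del = {}  (empty — regression defined)
  G \ add = {ball_in(b5,rmB), carry(b2,right), free(left)} \ {ball_in(b5,rmB), free(left)} = {carry(b2,right)}
  ∪ pre   = {carry(b2,right)} ∪ {carry(b5,left), robot_in(rmB)}
          = {carry(b2,right), carry(b5,left), robot_in(rmB)}

== RESULT ==
["carry(b2,right)", "carry(b5,left)", "robot_in(rmB)"]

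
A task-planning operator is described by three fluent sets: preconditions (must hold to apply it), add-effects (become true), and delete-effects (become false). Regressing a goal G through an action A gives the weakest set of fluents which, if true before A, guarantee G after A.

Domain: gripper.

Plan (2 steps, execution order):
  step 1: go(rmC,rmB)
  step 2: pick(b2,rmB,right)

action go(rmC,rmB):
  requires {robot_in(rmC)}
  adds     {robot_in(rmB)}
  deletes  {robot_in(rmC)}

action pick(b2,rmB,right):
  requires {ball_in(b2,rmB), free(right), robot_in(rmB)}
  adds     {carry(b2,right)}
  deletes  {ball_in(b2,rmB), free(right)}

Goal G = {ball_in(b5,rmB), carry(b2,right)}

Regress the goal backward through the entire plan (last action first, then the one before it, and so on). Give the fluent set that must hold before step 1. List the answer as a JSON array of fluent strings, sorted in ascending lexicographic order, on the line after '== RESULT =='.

Work backward from the goal:
  through step 2 (pick(b2,rmB,right)): drop {carry(b2,right)}, keep {ball_in(b5,rmB)}, require {ball_in(b2,rmB), free(right), robot_in(rmB)}
    → {ball_in(b2,rmB), ball_in(b5,rmB), free(right), robot_in(rmB)}
  through step 1 (go(rmC,rmB)): drop {robot_in(rmB)}, keep {ball_in(b2,rmB), ball_in(b5,rmB), free(right)}, require {robot_in(rmC)}
    → {ball_in(b2,rmB), ball_in(b5,rmB), free(right), robot_in(rmC)}

== RESULT ==
["ball_in(b2,rmB)", "ball_in(b5,rmB)", "free(right)", "robot_in(rmC)"]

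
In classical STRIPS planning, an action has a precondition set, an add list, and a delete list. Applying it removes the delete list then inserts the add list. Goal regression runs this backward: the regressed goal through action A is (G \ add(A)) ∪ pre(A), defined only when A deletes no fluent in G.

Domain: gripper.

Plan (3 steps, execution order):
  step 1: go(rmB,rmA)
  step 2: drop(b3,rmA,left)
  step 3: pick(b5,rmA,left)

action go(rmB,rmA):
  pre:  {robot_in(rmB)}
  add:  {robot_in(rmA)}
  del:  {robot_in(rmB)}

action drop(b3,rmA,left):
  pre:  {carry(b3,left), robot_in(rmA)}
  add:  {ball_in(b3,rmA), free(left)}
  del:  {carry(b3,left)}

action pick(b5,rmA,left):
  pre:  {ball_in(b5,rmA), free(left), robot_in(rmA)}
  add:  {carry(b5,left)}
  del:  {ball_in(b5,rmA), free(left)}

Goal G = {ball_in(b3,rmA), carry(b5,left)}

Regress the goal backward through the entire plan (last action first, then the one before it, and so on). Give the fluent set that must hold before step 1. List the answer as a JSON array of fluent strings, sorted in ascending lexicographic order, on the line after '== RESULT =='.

Work backward from the goal:
  through step 3 (pick(b5,rmA,left)): drop {carry(b5,left)}, keep {ball_in(b3,rmA)}, require {ball_in(b5,rmA), free(left), robot_in(rmA)}
    → {ball_in(b3,rmA), ball_in(b5,rmA), free(left), robot_in(rmA)}
  through step 2 (drop(b3,rmA,left)): drop {ball_in(b3,rmA), free(left)}, keep {ball_in(b5,rmA), robot_in(rmA)}, require {carry(b3,left), robot_in(rmA)}
    → {ball_in(b5,rmA), carry(b3,left), robot_in(rmA)}
  through step 1 (go(rmB,rmA)): drop {robot_in(rmA)}, keep {ball_in(b5,rmA), carry(b3,left)}, require {robot_in(rmB)}
    → {ball_in(b5,rmA), carry(b3,left), robot_in(rmB)}

== RESULT ==
["ball_in(b5,rmA)", "carry(b3,left)", "robot_in(rmB)"]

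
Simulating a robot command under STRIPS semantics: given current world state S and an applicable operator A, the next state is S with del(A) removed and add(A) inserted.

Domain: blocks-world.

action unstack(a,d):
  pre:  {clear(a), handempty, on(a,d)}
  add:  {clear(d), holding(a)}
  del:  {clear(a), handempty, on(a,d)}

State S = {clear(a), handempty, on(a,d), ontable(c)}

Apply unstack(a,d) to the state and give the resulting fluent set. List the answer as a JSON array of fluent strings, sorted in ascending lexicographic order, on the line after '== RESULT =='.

Compute (S \ del) ∪ add:
  pre ⊆ S: {clear(a), handempty, on(a,d)} ⊆ S  — applicable
  S \ del = {ontable(c)}
  ∪ add   = {clear(d), holding(a), ontable(c)}

== RESULT ==
["clear(d)", "holding(a)", "ontable(c)"]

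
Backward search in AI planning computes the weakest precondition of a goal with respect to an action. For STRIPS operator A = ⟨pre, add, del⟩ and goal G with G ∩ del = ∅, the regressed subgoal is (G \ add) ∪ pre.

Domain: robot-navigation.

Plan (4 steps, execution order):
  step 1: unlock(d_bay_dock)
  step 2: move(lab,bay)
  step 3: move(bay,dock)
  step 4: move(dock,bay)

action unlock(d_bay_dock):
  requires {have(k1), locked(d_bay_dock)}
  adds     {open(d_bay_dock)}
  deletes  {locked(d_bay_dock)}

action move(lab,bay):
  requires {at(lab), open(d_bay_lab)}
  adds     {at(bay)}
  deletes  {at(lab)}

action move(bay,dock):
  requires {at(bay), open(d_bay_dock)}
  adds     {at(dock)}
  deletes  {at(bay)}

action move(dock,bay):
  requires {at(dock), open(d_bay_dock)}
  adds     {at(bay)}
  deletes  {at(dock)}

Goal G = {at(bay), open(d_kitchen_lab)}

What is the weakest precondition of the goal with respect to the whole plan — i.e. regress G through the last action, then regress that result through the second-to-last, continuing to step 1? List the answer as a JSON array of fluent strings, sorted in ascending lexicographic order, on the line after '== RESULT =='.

Work backward from the goal:
  through step 4 (move(dock,bay)): drop {at(bay)}, keep {open(d_kitchen_lab)}, require {at(dock), open(d_bay_dock)}
    → {at(dock), open(d_bay_dock), open(d_kitchen_lab)}
  through step 3 (move(bay,dock)): drop {at(dock)}, keep {open(d_bay_dock), open(d_kitchen_lab)}, require {at(bay), open(d_bay_dock)}
    → {at(bay), open(d_bay_dock), open(d_kitchen_lab)}
  through step 2 (move(lab,bay)): drop {at(bay)}, keep {open(d_bay_dock), open(d_kitchen_lab)}, require {at(lab), open(d_bay_lab)}
    → {at(lab), open(d_bay_dock), open(d_bay_lab), open(d_kitchen_lab)}
  through step 1 (unlock(d_bay_dock)): drop {open(d_bay_dock)}, keep {at(lab), open(d_bay_lab), open(d_kitchen_lab)}, require {have(k1), locked(d_bay_dock)}
    → {at(lab), have(k1), locked(d_bay_dock), open(d_bay_lab), open(d_kitchen_lab)}

== RESULT ==
["at(lab)", "have(k1)", "locked(d_bay_dock)", "open(d_bay_lab)", "open(d_kitchen_lab)"]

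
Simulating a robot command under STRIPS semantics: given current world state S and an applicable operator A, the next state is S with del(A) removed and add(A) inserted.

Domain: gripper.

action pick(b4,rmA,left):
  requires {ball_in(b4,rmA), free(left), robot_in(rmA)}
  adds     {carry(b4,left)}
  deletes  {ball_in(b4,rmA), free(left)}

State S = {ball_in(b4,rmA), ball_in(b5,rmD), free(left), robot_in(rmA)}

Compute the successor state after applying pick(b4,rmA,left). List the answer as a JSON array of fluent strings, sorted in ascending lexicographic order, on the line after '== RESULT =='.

Compute (S \ del) ∪ add:
  pre ⊆ S: {ball_in(b4,rmA), free(left), robot_in(rmA)} ⊆ S  — applicable
  S \ del = {ball_in(b5,rmD), robot_in(rmA)}
  ∪ add   = {ball_in(b5,rmD), carry(b4,left), robot_in(rmA)}

== RESULT ==
["ball_in(b5,rmD)", "carry(b4,left)", "robot_in(rmA)"]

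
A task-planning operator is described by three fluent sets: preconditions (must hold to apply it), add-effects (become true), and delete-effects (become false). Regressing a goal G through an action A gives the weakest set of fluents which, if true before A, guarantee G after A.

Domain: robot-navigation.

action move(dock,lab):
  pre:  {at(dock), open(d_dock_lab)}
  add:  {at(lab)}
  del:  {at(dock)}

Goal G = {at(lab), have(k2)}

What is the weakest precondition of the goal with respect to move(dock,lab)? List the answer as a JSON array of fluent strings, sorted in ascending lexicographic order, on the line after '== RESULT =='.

Compute (G \ add) ∪ pre:
  G ∩ del = {}  (empty — regression defined)
  G \ add = {at(lab), have(k2)} \ {at(lab)} = {have(k2)}
  ∪ pre   = {have(k2)} ∪ {at(dock), open(d_dock_lab)}
          = {at(dock), have(k2), open(d_dock_lab)}

== RESULT ==
["at(dock)", "have(k2)", "open(d_dock_lab)"]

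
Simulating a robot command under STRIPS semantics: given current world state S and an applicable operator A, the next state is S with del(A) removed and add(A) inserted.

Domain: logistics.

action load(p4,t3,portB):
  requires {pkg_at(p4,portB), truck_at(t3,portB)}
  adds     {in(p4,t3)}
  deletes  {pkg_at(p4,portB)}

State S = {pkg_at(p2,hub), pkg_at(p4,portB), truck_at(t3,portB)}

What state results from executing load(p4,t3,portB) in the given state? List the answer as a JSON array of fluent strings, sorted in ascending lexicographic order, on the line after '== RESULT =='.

Progress:
  pre ⊆ S: {pkg_at(p4,portB), truck_at(t3,portB)} ⊆ S  — applicable
  S \ del = {pkg_at(p2,hub), truck_at(t3,portB)}
  ∪ add   = {in(p4,t3), pkg_at(p2,hub), truck_at(t3,portB)}

== RESULT ==
["in(p4,t3)", "pkg_at(p2,hub)", "truck_at(t3,portB)"]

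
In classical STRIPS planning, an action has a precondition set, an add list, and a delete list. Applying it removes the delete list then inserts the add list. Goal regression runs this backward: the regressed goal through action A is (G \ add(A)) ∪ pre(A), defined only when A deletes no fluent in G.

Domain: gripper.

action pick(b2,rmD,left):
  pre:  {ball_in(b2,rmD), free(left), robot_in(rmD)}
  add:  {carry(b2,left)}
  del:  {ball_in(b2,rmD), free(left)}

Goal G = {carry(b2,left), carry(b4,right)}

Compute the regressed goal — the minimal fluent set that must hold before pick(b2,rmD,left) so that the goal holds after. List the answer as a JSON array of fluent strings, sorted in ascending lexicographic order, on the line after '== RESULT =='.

Regress:
  G ∩ del = {}  (empty — regression defined)
  G \ add = {carry(b2,left), carry(b4,right)} \ {carry(b2,left)} = {carry(b4,right)}
  ∪ pre   = {carry(b4,right)} ∪ {ball_in(b2,rmD), free(left), robot_in(rmD)}
          = {ball_in(b2,rmD), carry(b4,right), free(left), robot_in(rmD)}

== RESULT ==
["ball_in(b2,rmD)", "carry(b4,right)", "free(left)", "robot_in(rmD)"]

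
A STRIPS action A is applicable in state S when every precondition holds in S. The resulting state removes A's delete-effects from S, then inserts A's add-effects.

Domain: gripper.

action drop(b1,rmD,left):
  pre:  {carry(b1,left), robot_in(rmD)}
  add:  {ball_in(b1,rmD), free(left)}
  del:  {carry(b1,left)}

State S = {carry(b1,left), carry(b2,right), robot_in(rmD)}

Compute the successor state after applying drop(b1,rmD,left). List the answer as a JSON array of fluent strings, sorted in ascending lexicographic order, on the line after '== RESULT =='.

Progress:
  pre ⊆ S: {carry(b1,left), robot_in(rmD)} ⊆ S  — applicable
  S \ del = {carry(b2,right), robot_in(rmD)}
  ∪ add   = {ball_in(b1,rmD), carry(b2,right), free(left), robot_in(rmD)}

== RESULT ==
["ball_in(b1,rmD)", "carry(b2,right)", "free(left)", "robot_in(rmD)"]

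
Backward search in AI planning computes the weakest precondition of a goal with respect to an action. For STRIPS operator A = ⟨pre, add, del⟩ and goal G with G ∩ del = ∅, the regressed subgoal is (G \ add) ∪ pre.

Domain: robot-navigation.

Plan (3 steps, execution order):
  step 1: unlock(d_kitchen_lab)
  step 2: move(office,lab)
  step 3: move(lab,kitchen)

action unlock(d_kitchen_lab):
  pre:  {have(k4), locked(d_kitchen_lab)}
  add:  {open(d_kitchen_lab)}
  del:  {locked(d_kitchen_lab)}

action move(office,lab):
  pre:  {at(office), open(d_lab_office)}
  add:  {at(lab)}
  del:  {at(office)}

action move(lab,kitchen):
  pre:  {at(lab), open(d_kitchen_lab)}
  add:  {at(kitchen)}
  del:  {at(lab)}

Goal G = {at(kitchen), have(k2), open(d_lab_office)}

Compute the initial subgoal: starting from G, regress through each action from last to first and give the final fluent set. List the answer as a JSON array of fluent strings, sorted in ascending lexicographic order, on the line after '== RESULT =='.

Regress step by step:
  through step 3 (move(lab,kitchen)): drop {at(kitchen)}, keep {have(k2), open(d_lab_office)}, require {at(lab), open(d_kitchen_lab)}
    → {at(lab), have(k2), open(d_kitchen_lab), open(d_lab_office)}
  through step 2 (move(office,lab)): drop {at(lab)}, keep {have(k2), open(d_kitchen_lab), open(d_lab_office)}, require {at(office), open(d_lab_office)}
    → {at(office), have(k2), open(d_kitchen_lab), open(d_lab_office)}
  through step 1 (unlock(d_kitchen_lab)): drop {open(d_kitchen_lab)}, keep {at(office), have(k2), open(d_lab_office)}, require {have(k4), locked(d_kitchen_lab)}
    → {at(office), have(k2), have(k4), locked(d_kitchen_lab), open(d_lab_office)}

== RESULT ==
["at(office)", "have(k2)", "have(k4)", "locked(d_kitchen_lab)", "open(d_lab_office)"]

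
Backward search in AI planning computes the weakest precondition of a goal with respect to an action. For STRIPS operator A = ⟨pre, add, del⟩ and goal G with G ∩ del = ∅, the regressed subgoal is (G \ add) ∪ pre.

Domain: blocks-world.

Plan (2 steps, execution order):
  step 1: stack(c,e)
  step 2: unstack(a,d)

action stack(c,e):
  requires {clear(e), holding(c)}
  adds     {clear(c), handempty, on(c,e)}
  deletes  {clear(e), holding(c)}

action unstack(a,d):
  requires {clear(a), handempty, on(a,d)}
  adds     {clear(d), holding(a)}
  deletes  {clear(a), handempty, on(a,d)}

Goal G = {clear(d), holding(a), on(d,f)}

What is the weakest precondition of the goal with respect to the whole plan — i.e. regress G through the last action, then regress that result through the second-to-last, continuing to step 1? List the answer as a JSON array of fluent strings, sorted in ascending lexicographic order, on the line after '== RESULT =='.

Work backward from the goal:
  through step 2 (unstack(a,d)): drop {clear(d), holding(a)}, keep {on(d,f)}, require {clear(a), handempty, on(a,d)}
    → {clear(a), handempty, on(a,d), on(d,f)}
  through step 1 (stack(c,e)): drop {handempty}, keep {clear(a), on(a,d), on(d,f)}, require {clear(e), holding(c)}
    → {clear(a), clear(e), holding(c), on(a,d), on(d,f)}

== RESULT ==
["clear(a)", "clear(e)", "holding(c)", "on(a,d)", "on(d,f)"]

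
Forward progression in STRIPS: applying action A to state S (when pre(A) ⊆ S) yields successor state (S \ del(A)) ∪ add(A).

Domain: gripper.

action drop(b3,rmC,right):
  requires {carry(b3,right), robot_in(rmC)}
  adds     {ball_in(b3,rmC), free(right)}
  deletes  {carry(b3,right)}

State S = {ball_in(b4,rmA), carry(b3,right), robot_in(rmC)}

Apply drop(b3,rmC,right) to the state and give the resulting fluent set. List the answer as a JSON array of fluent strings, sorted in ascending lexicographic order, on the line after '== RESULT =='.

Compute (S \ del) ∪ add:
  pre ⊆ S: {carry(b3,right), robot_in(rmC)} ⊆ S  — applicable
  S \ del = {ball_in(b4,rmA), robot_in(rmC)}
  ∪ add   = {ball_in(b3,rmC), ball_in(b4,rmA), free(right), robot_in(rmC)}

== RESULT ==
["ball_in(b3,rmC)", "ball_in(b4,rmA)", "free(right)", "robot_in(rmC)"]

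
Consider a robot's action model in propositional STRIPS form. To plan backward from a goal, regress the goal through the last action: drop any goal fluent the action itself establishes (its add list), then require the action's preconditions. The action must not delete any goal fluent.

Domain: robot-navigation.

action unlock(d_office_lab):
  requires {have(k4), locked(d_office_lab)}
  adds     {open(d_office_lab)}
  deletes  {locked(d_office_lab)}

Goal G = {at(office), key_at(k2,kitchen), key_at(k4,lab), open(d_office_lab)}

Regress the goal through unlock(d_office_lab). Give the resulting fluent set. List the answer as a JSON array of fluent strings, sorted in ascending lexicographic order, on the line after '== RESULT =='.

Compute (G \ add) ∪ pre:
  G ∩ del = {}  (empty — regression defined)
  G \ add = {at(office), key_at(k2,kitchen), key_at(k4,lab), open(d_office_lab)} \ {open(d_office_lab)} = {at(office), key_at(k2,kitchen), key_at(k4,lab)}
  ∪ pre   = {at(office), key_at(k2,kitchen), key_at(k4,lab)} ∪ {have(k4), locked(d_office_lab)}
          = {at(office), have(k4), key_at(k2,kitchen), key_at(k4,lab), locked(d_office_lab)}

== RESULT ==
["at(office)", "have(k4)", "key_at(k2,kitchen)", "key_at(k4,lab)", "locked(d_office_lab)"]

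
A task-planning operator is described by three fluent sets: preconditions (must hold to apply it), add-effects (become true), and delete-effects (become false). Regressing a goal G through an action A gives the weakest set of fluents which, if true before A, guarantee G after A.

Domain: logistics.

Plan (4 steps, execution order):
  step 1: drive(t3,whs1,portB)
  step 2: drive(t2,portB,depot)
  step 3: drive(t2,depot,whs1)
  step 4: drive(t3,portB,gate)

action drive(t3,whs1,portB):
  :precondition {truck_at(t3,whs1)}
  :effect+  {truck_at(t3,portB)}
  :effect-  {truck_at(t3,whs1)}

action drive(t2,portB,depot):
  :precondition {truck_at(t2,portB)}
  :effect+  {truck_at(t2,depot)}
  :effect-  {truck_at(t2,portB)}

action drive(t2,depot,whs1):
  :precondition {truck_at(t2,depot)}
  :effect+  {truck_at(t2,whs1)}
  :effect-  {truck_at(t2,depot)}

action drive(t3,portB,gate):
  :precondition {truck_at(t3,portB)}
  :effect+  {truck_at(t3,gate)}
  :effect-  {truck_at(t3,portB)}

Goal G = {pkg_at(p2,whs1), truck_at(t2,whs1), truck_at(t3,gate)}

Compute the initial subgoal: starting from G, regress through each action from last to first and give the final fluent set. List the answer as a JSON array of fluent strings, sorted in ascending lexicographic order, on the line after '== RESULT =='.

Regress step by step:
  through step 4 (drive(t3,portB,gate)): drop {truck_at(t3,gate)}, keep {pkg_at(p2,whs1), truck_at(t2,whs1)}, require {truck_at(t3,portB)}
    → {pkg_at(p2,whs1), truck_at(t2,whs1), truck_at(t3,portB)}
  through step 3 (drive(t2,depot,whs1)): drop {truck_at(t2,whs1)}, keep {pkg_at(p2,whs1), truck_at(t3,portB)}, require {truck_at(t2,depot)}
    → {pkg_at(p2,whs1), truck_at(t2,depot), truck_at(t3,portB)}
  through step 2 (drive(t2,portB,depot)): drop {truck_at(t2,depot)}, keep {pkg_at(p2,whs1), truck_at(t3,portB)}, require {truck_at(t2,portB)}
    → {pkg_at(p2,whs1), truck_at(t2,portB), truck_at(t3,portB)}
  through step 1 (drive(t3,whs1,portB)): drop {truck_at(t3,portB)}, keep {pkg_at(p2,whs1), truck_at(t2,portB)}, require {truck_at(t3,whs1)}
    → {pkg_at(p2,whs1), truck_at(t2,portB), truck_at(t3,whs1)}

== RESULT ==
["pkg_at(p2,whs1)", "truck_at(t2,portB)", "truck_at(t3,whs1)"]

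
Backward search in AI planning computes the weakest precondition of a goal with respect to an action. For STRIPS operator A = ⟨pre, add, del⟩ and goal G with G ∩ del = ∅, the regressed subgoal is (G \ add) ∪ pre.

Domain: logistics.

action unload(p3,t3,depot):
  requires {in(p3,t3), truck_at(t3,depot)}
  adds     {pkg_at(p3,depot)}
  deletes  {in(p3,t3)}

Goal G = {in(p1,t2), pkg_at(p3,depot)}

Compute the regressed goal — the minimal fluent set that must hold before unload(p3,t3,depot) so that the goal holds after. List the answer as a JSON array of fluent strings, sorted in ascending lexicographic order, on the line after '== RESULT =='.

Compute (G \ add) ∪ pre:
  G ∩ del = {}  (empty — regression defined)
  G \ add = {in(p1,t2), pkg_at(p3,depot)} \ {pkg_at(p3,depot)} = {in(p1,t2)}
  ∪ pre   = {in(p1,t2)} ∪ {in(p3,t3), truck_at(t3,depot)}
          = {in(p1,t2), in(p3,t3), truck_at(t3,depot)}

== RESULT ==
["in(p1,t2)", "in(p3,t3)", "truck_at(t3,depot)"]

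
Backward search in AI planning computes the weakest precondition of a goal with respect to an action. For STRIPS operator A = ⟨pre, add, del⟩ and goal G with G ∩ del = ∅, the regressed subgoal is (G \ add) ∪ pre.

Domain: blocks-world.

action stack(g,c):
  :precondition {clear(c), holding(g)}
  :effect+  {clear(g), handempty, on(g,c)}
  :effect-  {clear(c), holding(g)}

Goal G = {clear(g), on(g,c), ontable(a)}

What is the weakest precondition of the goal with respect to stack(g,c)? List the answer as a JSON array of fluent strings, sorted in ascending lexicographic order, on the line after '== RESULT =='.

Compute (G \ add) ∪ pre:
  G ∩ del = {}  (empty — regression defined)
  G \ add = {clear(g), on(g,c), ontable(a)} \ {clear(g), handempty, on(g,c)} = {ontable(a)}
  ∪ pre   = {ontable(a)} ∪ {clear(c), holding(g)}
          = {clear(c), holding(g), ontable(a)}

== RESULT ==
["clear(c)", "holding(g)", "ontable(a)"]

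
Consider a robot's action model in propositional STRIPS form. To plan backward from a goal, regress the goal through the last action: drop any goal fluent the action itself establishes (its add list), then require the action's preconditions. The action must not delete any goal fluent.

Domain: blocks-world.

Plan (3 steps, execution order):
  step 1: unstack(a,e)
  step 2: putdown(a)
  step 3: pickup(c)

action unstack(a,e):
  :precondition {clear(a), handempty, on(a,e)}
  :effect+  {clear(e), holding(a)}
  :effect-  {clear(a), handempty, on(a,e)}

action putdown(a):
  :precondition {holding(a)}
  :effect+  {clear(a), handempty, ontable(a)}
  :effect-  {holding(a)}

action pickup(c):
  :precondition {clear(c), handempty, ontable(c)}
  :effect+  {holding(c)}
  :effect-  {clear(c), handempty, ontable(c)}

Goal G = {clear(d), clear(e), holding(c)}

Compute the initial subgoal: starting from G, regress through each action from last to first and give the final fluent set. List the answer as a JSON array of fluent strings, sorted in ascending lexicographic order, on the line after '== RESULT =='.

Regress step by step:
  through step 3 (pickup(c)): drop {holding(c)}, keep {clear(d), clear(e)}, require {clear(c), handempty, ontable(c)}
    → {clear(c), clear(d), clear(e), handempty, ontable(c)}
  through step 2 (putdown(a)): drop {handempty}, keep {clear(c), clear(d), clear(e), ontable(c)}, require {holding(a)}
    → {clear(c), clear(d), clear(e), holding(a), ontable(c)}
  through step 1 (unstack(a,e)): drop {clear(e), holding(a)}, keep {clear(c), clear(d), ontable(c)}, require {clear(a), handempty, on(a,e)}
    → {clear(a), clear(c), clear(d), handempty, on(a,e), ontable(c)}

== RESULT ==
["clear(a)", "clear(c)", "clear(d)", "handempty", "on(a,e)", "ontable(c)"]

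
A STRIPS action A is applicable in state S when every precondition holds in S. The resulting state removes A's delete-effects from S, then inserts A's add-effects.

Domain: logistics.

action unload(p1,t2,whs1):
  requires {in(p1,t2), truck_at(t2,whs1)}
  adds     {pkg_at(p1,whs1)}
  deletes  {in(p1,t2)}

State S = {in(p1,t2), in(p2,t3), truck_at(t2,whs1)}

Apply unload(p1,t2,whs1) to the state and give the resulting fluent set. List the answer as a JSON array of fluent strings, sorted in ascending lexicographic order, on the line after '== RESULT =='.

Compute (S \ del) ∪ add:
  pre ⊆ S: {in(p1,t2), truck_at(t2,whs1)} ⊆ S  — applicable
  S \ del = {in(p2,t3), truck_at(t2,whs1)}
  ∪ add   = {in(p2,t3), pkg_at(p1,whs1), truck_at(t2,whs1)}

== RESULT ==
["in(p2,t3)", "pkg_at(p1,whs1)", "truck_at(t2,whs1)"]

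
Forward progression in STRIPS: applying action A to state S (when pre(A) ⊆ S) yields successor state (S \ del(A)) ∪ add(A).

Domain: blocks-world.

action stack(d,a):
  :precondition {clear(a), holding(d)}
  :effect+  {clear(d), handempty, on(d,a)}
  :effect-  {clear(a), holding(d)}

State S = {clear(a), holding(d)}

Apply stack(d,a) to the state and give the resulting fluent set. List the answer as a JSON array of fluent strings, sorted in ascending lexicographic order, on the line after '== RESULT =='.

Compute (S \ del) ∪ add:
  pre ⊆ S: {clear(a), holding(d)} ⊆ S  — applicable
  S \ del = {}
  ∪ add   = {clear(d), handempty, on(d,a)}

== RESULT ==
["clear(d)", "handempty", "on(d,a)"]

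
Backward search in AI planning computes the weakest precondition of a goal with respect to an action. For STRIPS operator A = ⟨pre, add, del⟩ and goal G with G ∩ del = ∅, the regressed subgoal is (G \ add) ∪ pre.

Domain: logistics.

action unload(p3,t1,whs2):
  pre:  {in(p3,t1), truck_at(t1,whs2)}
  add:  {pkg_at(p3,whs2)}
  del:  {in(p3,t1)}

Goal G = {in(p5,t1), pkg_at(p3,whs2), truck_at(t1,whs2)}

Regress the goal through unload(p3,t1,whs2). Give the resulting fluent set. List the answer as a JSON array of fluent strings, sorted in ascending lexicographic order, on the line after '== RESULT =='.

Regress:
  G ∩ del = {}  (empty — regression defined)
  G \ add = {in(p5,t1), pkg_at(p3,whs2), truck_at(t1,whs2)} \ {pkg_at(p3,whs2)} = {in(p5,t1), truck_at(t1,whs2)}
  ∪ pre   = {in(p5,t1), truck_at(t1,whs2)} ∪ {in(p3,t1), truck_at(t1,whs2)}
          = {in(p3,t1), in(p5,t1), truck_at(t1,whs2)}

== RESULT ==
["in(p3,t1)", "in(p5,t1)", "truck_at(t1,whs2)"]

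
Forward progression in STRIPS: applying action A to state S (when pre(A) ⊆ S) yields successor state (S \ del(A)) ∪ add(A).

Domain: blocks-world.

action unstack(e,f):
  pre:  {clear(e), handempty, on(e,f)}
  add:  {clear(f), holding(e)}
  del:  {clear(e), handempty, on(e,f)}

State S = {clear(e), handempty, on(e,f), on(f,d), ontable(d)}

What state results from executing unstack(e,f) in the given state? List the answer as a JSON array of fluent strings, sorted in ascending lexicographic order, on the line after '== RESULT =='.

Progress:
  pre ⊆ S: {clear(e), handempty, on(e,f)} ⊆ S  — applicable
  S \ del = {on(f,d), ontable(d)}
  ∪ add   = {clear(f), holding(e), on(f,d), ontable(d)}

== RESULT ==
["clear(f)", "holding(e)", "on(f,d)", "ontable(d)"]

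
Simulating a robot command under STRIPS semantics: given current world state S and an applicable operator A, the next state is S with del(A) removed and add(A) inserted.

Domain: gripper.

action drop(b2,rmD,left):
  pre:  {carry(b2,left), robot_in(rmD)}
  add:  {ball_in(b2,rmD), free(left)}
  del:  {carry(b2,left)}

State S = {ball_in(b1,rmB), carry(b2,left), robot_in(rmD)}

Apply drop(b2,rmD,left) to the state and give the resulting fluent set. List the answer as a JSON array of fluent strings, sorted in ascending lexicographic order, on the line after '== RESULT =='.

Progress:
  pre ⊆ S: {carry(b2,left), robot_in(rmD)} ⊆ S  — applicable
  S \ del = {ball_in(b1,rmB), robot_in(rmD)}
  ∪ add   = {ball_in(b1,rmB), ball_in(b2,rmD), free(left), robot_in(rmD)}

== RESULT ==
["ball_in(b1,rmB)", "ball_in(b2,rmD)", "free(left)", "robot_in(rmD)"]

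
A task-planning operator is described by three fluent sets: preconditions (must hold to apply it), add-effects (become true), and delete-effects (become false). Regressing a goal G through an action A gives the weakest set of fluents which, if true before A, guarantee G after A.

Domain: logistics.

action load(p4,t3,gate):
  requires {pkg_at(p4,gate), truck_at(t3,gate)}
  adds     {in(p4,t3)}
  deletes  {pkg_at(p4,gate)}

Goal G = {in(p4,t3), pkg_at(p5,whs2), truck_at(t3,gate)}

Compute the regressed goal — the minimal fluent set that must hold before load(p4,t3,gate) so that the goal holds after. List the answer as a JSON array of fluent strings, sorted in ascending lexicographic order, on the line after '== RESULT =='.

Regress:
  G ∩ del = {}  (empty — regression defined)
  G \ add = {in(p4,t3), pkg_at(p5,whs2), truck_at(t3,gate)} \ {in(p4,t3)} = {pkg_at(p5,whs2), truck_at(t3,gate)}
  ∪ pre   = {pkg_at(p5,whs2), truck_at(t3,gate)} ∪ {pkg_at(p4,gate), truck_at(t3,gate)}
          = {pkg_at(p4,gate), pkg_at(p5,whs2), truck_at(t3,gate)}

== RESULT ==
["pkg_at(p4,gate)", "pkg_at(p5,whs2)", "truck_at(t3,gate)"]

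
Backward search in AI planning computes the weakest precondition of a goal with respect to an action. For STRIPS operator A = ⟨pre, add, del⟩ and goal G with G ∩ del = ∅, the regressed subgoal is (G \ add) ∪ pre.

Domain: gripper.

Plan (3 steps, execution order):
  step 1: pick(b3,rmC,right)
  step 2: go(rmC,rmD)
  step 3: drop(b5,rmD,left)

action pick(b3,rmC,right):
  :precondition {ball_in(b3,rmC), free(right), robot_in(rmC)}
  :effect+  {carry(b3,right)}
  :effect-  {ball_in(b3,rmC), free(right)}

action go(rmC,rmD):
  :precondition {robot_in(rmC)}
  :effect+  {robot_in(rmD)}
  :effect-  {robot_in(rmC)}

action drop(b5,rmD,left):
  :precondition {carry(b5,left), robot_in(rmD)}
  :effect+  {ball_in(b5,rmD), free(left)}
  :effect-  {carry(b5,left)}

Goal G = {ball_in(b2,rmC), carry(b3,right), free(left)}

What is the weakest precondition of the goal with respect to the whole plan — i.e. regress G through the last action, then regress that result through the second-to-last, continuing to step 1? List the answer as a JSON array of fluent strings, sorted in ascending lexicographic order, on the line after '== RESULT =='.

Regress step by step:
  through step 3 (drop(b5,rmD,left)): drop {free(left)}, keep {ball_in(b2,rmC), carry(b3,right)}, require {carry(b5,left), robot_in(rmD)}
    → {ball_in(b2,rmC), carry(b3,right), carry(b5,left), robot_in(rmD)}
  through step 2 (go(rmC,rmD)): drop {robot_in(rmD)}, keep {ball_in(b2,rmC), carry(b3,right), carry(b5,left)}, require {robot_in(rmC)}
    → {ball_in(b2,rmC), carry(b3,right), carry(b5,left), robot_in(rmC)}
  through step 1 (pick(b3,rmC,right)): drop {carry(b3,right)}, keep {ball_in(b2,rmC), carry(b5,left), robot_in(rmC)}, require {ball_in(b3,rmC), free(right), robot_in(rmC)}
    → {ball_in(b2,rmC), ball_in(b3,rmC), carry(b5,left), free(right), robot_in(rmC)}

== RESULT ==
["ball_in(b2,rmC)", "ball_in(b3,rmC)", "carry(b5,left)", "free(right)", "robot_in(rmC)"]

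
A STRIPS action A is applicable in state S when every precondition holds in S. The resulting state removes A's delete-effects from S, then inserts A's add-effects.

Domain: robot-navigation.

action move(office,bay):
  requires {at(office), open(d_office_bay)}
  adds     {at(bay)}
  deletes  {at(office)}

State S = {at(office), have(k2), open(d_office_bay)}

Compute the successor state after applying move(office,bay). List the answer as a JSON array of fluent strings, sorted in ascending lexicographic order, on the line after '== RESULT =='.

Progress:
  pre ⊆ S: {at(office), open(d_office_bay)} ⊆ S  — applicable
  S \ del = {have(k2), open(d_office_bay)}
  ∪ add   = {at(bay), have(k2), open(d_office_bay)}

== RESULT ==
["at(bay)", "have(k2)", "open(d_office_bay)"]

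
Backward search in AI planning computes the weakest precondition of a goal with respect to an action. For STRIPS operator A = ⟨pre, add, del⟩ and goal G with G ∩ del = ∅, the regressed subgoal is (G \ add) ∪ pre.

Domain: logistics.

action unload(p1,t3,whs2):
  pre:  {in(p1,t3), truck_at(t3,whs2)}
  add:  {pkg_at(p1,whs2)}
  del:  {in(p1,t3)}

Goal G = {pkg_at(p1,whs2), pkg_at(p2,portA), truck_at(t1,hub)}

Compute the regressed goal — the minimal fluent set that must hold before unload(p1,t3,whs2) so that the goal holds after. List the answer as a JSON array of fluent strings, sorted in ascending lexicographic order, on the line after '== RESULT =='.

Compute (G \ add) ∪ pre:
  G ∩ del = {}  (empty — regression defined)
  G \ add = {pkg_at(p1,whs2), pkg_at(p2,portA), truck_at(t1,hub)} \ {pkg_at(p1,whs2)} = {pkg_at(p2,portA), truck_at(t1,hub)}
  ∪ pre   = {pkg_at(p2,portA), truck_at(t1,hub)} ∪ {in(p1,t3), truck_at(t3,whs2)}
          = {in(p1,t3), pkg_at(p2,portA), truck_at(t1,hub), truck_at(t3,whs2)}

== RESULT ==
["in(p1,t3)", "pkg_at(p2,portA)", "truck_at(t1,hub)", "truck_at(t3,whs2)"]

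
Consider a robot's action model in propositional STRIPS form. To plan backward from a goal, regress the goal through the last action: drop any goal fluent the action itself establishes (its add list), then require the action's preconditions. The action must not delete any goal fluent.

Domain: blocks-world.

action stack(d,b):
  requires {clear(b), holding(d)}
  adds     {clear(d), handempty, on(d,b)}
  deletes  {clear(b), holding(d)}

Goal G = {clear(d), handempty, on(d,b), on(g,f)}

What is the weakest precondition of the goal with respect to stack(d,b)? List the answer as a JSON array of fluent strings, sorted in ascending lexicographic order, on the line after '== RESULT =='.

Compute (G \ add) ∪ pre:
  G ∩ del = {}  (empty — regression defined)
  G \ add = {clear(d), handempty, on(d,b), on(g,f)} \ {clear(d), handempty, on(d,b)} = {on(g,f)}
  ∪ pre   = {on(g,f)} ∪ {clear(b), holding(d)}
          = {clear(b), holding(d), on(g,f)}

== RESULT ==
["clear(b)", "holding(d)", "on(g,f)"]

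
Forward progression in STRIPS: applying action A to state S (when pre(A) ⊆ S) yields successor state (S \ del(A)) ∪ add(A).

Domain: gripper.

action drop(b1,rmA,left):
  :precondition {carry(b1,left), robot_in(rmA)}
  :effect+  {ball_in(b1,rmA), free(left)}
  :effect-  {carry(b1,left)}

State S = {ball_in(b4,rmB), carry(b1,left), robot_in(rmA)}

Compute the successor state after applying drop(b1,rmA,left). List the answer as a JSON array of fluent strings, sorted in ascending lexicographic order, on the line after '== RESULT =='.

Compute (S \ del) ∪ add:
  pre ⊆ S: {carry(b1,left), robot_in(rmA)} ⊆ S  — applicable
  S \ del = {ball_in(b4,rmB), robot_in(rmA)}
  ∪ add   = {ball_in(b1,rmA), ball_in(b4,rmB), free(left), robot_in(rmA)}

== RESULT ==
["ball_in(b1,rmA)", "ball_in(b4,rmB)", "free(left)", "robot_in(rmA)"]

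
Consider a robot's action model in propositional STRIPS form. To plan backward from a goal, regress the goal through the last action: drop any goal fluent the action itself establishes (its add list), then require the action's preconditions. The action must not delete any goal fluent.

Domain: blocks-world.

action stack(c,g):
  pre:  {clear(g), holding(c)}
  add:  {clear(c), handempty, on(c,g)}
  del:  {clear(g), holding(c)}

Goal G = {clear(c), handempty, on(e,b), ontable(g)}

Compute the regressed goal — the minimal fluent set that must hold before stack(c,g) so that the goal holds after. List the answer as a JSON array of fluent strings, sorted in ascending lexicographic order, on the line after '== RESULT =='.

Compute (G \ add) ∪ pre:
  G ∩ del = {}  (empty — regression defined)
  G \ add = {clear(c), handempty, on(e,b), ontable(g)} \ {clear(c), handempty, on(c,g)} = {on(e,b), ontable(g)}
  ∪ pre   = {on(e,b), ontable(g)} ∪ {clear(g), holding(c)}
          = {clear(g), holding(c), on(e,b), ontable(g)}

== RESULT ==
["clear(g)", "holding(c)", "on(e,b)", "ontable(g)"]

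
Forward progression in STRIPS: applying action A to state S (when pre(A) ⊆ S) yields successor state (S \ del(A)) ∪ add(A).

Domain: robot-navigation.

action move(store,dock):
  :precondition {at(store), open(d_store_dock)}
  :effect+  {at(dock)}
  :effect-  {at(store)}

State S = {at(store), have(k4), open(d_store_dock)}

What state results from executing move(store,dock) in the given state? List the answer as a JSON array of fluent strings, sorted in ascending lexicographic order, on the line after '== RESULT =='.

Compute (S \ del) ∪ add:
  pre ⊆ S: {at(store), open(d_store_dock)} ⊆ S  — applicable
  S \ del = {have(k4), open(d_store_dock)}
  ∪ add   = {at(dock), have(k4), open(d_store_dock)}

== RESULT ==
["at(dock)", "have(k4)", "open(d_store_dock)"]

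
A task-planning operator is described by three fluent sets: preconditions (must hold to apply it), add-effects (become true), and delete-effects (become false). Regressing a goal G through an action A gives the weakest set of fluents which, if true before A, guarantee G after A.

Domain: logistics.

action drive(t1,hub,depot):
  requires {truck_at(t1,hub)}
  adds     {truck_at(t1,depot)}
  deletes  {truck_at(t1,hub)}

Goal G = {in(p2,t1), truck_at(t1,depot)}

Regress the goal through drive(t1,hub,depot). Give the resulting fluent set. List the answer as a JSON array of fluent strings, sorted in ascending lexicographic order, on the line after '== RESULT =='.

Compute (G \ add) ∪ pre:
  G ∩ del = {}  (empty — regression defined)
  G \ add = {in(p2,t1), truck_at(t1,depot)} \ {truck_at(t1,depot)} = {in(p2,t1)}
  ∪ pre   = {in(p2,t1)} ∪ {truck_at(t1,hub)}
          = {in(p2,t1), truck_at(t1,hub)}

== RESULT ==
["in(p2,t1)", "truck_at(t1,hub)"]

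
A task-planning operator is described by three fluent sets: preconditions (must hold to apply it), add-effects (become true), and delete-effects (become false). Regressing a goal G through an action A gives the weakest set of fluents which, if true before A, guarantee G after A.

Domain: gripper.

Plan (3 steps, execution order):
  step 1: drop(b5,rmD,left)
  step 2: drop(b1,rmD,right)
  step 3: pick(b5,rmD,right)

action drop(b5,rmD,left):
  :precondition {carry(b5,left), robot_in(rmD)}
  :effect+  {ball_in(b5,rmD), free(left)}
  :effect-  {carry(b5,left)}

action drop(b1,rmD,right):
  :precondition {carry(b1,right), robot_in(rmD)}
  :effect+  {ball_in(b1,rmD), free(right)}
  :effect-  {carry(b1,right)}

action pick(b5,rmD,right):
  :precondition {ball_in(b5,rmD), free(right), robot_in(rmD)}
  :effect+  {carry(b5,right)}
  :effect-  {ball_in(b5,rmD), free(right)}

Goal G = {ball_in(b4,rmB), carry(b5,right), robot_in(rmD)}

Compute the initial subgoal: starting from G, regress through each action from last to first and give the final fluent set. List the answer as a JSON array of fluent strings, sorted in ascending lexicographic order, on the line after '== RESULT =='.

Regress step by step:
  through step 3 (pick(b5,rmD,right)): drop {carry(b5,right)}, keep {ball_in(b4,rmB), robot_in(rmD)}, require {ball_in(b5,rmD), free(right), robot_in(rmD)}
    → {ball_in(b4,rmB), ball_in(b5,rmD), free(right), robot_in(rmD)}
  through step 2 (drop(b1,rmD,right)): drop {free(right)}, keep {ball_in(b4,rmB), ball_in(b5,rmD), robot_in(rmD)}, require {carry(b1,right), robot_in(rmD)}
    → {ball_in(b4,rmB), ball_in(b5,rmD), carry(b1,right), robot_in(rmD)}
  through step 1 (drop(b5,rmD,left)): drop {ball_in(b5,rmD)}, keep {ball_in(b4,rmB), carry(b1,right), robot_in(rmD)}, require {carry(b5,left), robot_in(rmD)}
    → {ball_in(b4,rmB), carry(b1,right), carry(b5,left), robot_in(rmD)}

== RESULT ==
["ball_in(b4,rmB)", "carry(b1,right)", "carry(b5,left)", "robot_in(rmD)"]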